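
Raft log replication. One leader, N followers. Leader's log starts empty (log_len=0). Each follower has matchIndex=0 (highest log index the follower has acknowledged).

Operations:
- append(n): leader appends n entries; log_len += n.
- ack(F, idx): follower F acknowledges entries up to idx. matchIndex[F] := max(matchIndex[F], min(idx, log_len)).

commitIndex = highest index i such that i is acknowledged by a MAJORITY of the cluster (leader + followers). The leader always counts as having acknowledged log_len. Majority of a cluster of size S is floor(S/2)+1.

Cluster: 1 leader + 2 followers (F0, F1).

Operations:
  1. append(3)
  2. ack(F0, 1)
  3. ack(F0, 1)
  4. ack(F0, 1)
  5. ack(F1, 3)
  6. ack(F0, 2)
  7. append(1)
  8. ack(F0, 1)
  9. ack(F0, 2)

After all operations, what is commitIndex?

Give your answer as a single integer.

Op 1: append 3 -> log_len=3
Op 2: F0 acks idx 1 -> match: F0=1 F1=0; commitIndex=1
Op 3: F0 acks idx 1 -> match: F0=1 F1=0; commitIndex=1
Op 4: F0 acks idx 1 -> match: F0=1 F1=0; commitIndex=1
Op 5: F1 acks idx 3 -> match: F0=1 F1=3; commitIndex=3
Op 6: F0 acks idx 2 -> match: F0=2 F1=3; commitIndex=3
Op 7: append 1 -> log_len=4
Op 8: F0 acks idx 1 -> match: F0=2 F1=3; commitIndex=3
Op 9: F0 acks idx 2 -> match: F0=2 F1=3; commitIndex=3

Answer: 3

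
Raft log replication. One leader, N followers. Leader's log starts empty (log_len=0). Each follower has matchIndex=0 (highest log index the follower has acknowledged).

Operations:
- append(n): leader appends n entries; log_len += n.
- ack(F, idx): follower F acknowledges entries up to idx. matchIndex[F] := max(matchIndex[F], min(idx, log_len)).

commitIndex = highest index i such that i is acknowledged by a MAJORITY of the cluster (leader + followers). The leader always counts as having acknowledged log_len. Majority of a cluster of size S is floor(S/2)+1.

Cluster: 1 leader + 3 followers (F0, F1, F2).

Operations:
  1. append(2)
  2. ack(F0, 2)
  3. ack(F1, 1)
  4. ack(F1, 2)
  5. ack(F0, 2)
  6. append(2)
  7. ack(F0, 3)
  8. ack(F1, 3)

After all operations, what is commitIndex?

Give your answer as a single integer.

Answer: 3

Derivation:
Op 1: append 2 -> log_len=2
Op 2: F0 acks idx 2 -> match: F0=2 F1=0 F2=0; commitIndex=0
Op 3: F1 acks idx 1 -> match: F0=2 F1=1 F2=0; commitIndex=1
Op 4: F1 acks idx 2 -> match: F0=2 F1=2 F2=0; commitIndex=2
Op 5: F0 acks idx 2 -> match: F0=2 F1=2 F2=0; commitIndex=2
Op 6: append 2 -> log_len=4
Op 7: F0 acks idx 3 -> match: F0=3 F1=2 F2=0; commitIndex=2
Op 8: F1 acks idx 3 -> match: F0=3 F1=3 F2=0; commitIndex=3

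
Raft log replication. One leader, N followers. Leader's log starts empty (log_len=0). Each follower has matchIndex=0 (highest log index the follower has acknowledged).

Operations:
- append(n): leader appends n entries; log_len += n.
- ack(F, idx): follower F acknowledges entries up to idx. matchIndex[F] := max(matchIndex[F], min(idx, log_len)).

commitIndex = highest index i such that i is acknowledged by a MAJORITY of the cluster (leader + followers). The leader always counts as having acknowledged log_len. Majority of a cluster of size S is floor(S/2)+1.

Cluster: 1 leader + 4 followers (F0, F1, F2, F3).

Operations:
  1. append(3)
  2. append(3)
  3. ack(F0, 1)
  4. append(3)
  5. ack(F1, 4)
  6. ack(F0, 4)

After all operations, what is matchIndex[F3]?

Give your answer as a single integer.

Op 1: append 3 -> log_len=3
Op 2: append 3 -> log_len=6
Op 3: F0 acks idx 1 -> match: F0=1 F1=0 F2=0 F3=0; commitIndex=0
Op 4: append 3 -> log_len=9
Op 5: F1 acks idx 4 -> match: F0=1 F1=4 F2=0 F3=0; commitIndex=1
Op 6: F0 acks idx 4 -> match: F0=4 F1=4 F2=0 F3=0; commitIndex=4

Answer: 0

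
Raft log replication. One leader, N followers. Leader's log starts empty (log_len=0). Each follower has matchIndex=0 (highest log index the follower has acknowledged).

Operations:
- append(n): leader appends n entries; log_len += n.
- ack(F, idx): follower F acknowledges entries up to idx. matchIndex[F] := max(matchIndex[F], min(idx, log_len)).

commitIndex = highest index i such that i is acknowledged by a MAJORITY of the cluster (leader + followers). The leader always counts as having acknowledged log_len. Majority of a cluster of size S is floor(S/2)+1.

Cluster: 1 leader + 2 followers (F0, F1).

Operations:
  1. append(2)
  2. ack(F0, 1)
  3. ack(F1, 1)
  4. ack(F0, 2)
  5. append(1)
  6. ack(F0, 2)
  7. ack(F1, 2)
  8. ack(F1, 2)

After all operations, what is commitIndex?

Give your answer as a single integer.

Op 1: append 2 -> log_len=2
Op 2: F0 acks idx 1 -> match: F0=1 F1=0; commitIndex=1
Op 3: F1 acks idx 1 -> match: F0=1 F1=1; commitIndex=1
Op 4: F0 acks idx 2 -> match: F0=2 F1=1; commitIndex=2
Op 5: append 1 -> log_len=3
Op 6: F0 acks idx 2 -> match: F0=2 F1=1; commitIndex=2
Op 7: F1 acks idx 2 -> match: F0=2 F1=2; commitIndex=2
Op 8: F1 acks idx 2 -> match: F0=2 F1=2; commitIndex=2

Answer: 2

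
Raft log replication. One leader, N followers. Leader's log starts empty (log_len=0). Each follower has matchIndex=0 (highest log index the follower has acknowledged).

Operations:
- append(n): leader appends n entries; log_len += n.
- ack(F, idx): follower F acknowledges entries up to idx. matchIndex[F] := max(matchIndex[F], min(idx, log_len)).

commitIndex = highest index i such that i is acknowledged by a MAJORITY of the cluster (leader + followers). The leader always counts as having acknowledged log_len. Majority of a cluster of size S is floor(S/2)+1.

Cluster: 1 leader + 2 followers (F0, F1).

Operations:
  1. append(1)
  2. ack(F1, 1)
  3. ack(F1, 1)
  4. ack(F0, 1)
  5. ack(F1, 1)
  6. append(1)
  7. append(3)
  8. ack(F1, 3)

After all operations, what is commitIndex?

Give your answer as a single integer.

Op 1: append 1 -> log_len=1
Op 2: F1 acks idx 1 -> match: F0=0 F1=1; commitIndex=1
Op 3: F1 acks idx 1 -> match: F0=0 F1=1; commitIndex=1
Op 4: F0 acks idx 1 -> match: F0=1 F1=1; commitIndex=1
Op 5: F1 acks idx 1 -> match: F0=1 F1=1; commitIndex=1
Op 6: append 1 -> log_len=2
Op 7: append 3 -> log_len=5
Op 8: F1 acks idx 3 -> match: F0=1 F1=3; commitIndex=3

Answer: 3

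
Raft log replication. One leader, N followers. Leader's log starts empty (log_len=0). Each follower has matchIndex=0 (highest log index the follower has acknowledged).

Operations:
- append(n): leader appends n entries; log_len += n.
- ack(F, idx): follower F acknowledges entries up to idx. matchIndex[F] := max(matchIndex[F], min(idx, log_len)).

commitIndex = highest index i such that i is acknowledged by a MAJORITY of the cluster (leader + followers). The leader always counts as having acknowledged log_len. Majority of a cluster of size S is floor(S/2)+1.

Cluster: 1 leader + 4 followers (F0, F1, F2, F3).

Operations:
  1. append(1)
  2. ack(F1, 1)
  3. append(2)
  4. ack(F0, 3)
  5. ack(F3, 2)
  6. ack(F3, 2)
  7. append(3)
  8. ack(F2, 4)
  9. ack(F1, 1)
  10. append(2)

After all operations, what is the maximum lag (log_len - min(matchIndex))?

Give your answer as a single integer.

Op 1: append 1 -> log_len=1
Op 2: F1 acks idx 1 -> match: F0=0 F1=1 F2=0 F3=0; commitIndex=0
Op 3: append 2 -> log_len=3
Op 4: F0 acks idx 3 -> match: F0=3 F1=1 F2=0 F3=0; commitIndex=1
Op 5: F3 acks idx 2 -> match: F0=3 F1=1 F2=0 F3=2; commitIndex=2
Op 6: F3 acks idx 2 -> match: F0=3 F1=1 F2=0 F3=2; commitIndex=2
Op 7: append 3 -> log_len=6
Op 8: F2 acks idx 4 -> match: F0=3 F1=1 F2=4 F3=2; commitIndex=3
Op 9: F1 acks idx 1 -> match: F0=3 F1=1 F2=4 F3=2; commitIndex=3
Op 10: append 2 -> log_len=8

Answer: 7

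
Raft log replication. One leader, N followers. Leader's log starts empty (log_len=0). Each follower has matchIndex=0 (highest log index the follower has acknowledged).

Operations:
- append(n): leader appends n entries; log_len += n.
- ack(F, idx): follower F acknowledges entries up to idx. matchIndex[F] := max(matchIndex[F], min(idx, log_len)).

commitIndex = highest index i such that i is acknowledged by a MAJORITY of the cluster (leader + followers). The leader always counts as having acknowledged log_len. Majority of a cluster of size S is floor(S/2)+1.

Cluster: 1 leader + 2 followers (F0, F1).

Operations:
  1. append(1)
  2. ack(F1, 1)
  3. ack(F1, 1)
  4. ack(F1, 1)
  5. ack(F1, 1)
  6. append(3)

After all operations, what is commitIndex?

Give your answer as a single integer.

Answer: 1

Derivation:
Op 1: append 1 -> log_len=1
Op 2: F1 acks idx 1 -> match: F0=0 F1=1; commitIndex=1
Op 3: F1 acks idx 1 -> match: F0=0 F1=1; commitIndex=1
Op 4: F1 acks idx 1 -> match: F0=0 F1=1; commitIndex=1
Op 5: F1 acks idx 1 -> match: F0=0 F1=1; commitIndex=1
Op 6: append 3 -> log_len=4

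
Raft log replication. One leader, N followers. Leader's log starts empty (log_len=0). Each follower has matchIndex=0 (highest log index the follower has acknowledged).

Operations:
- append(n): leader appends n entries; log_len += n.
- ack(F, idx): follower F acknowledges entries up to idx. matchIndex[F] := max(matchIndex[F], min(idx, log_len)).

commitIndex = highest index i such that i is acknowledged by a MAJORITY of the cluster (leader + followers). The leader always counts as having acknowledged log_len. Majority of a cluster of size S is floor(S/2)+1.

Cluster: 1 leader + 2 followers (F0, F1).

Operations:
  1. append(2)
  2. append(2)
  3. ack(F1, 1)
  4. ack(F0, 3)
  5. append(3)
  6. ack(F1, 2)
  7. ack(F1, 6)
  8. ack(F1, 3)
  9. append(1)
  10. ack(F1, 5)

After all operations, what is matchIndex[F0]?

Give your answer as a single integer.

Answer: 3

Derivation:
Op 1: append 2 -> log_len=2
Op 2: append 2 -> log_len=4
Op 3: F1 acks idx 1 -> match: F0=0 F1=1; commitIndex=1
Op 4: F0 acks idx 3 -> match: F0=3 F1=1; commitIndex=3
Op 5: append 3 -> log_len=7
Op 6: F1 acks idx 2 -> match: F0=3 F1=2; commitIndex=3
Op 7: F1 acks idx 6 -> match: F0=3 F1=6; commitIndex=6
Op 8: F1 acks idx 3 -> match: F0=3 F1=6; commitIndex=6
Op 9: append 1 -> log_len=8
Op 10: F1 acks idx 5 -> match: F0=3 F1=6; commitIndex=6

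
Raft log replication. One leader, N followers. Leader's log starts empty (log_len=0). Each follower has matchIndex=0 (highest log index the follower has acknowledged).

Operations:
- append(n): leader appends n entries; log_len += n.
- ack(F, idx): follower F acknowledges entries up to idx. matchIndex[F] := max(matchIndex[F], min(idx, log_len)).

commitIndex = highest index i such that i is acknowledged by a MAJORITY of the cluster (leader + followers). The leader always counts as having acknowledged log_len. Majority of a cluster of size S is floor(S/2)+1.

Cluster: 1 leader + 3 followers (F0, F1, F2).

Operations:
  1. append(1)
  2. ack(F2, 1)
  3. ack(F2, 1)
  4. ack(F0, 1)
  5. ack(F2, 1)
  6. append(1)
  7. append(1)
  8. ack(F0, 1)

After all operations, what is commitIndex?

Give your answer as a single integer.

Op 1: append 1 -> log_len=1
Op 2: F2 acks idx 1 -> match: F0=0 F1=0 F2=1; commitIndex=0
Op 3: F2 acks idx 1 -> match: F0=0 F1=0 F2=1; commitIndex=0
Op 4: F0 acks idx 1 -> match: F0=1 F1=0 F2=1; commitIndex=1
Op 5: F2 acks idx 1 -> match: F0=1 F1=0 F2=1; commitIndex=1
Op 6: append 1 -> log_len=2
Op 7: append 1 -> log_len=3
Op 8: F0 acks idx 1 -> match: F0=1 F1=0 F2=1; commitIndex=1

Answer: 1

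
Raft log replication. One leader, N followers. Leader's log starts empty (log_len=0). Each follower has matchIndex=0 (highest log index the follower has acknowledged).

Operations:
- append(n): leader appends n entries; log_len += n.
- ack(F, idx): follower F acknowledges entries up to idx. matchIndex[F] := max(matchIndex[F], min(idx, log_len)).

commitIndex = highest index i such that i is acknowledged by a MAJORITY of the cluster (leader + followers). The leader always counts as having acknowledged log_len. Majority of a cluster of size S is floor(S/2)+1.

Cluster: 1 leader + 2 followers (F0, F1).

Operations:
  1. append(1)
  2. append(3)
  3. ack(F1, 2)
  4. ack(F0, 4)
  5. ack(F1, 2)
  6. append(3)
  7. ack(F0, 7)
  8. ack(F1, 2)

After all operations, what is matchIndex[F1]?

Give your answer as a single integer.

Answer: 2

Derivation:
Op 1: append 1 -> log_len=1
Op 2: append 3 -> log_len=4
Op 3: F1 acks idx 2 -> match: F0=0 F1=2; commitIndex=2
Op 4: F0 acks idx 4 -> match: F0=4 F1=2; commitIndex=4
Op 5: F1 acks idx 2 -> match: F0=4 F1=2; commitIndex=4
Op 6: append 3 -> log_len=7
Op 7: F0 acks idx 7 -> match: F0=7 F1=2; commitIndex=7
Op 8: F1 acks idx 2 -> match: F0=7 F1=2; commitIndex=7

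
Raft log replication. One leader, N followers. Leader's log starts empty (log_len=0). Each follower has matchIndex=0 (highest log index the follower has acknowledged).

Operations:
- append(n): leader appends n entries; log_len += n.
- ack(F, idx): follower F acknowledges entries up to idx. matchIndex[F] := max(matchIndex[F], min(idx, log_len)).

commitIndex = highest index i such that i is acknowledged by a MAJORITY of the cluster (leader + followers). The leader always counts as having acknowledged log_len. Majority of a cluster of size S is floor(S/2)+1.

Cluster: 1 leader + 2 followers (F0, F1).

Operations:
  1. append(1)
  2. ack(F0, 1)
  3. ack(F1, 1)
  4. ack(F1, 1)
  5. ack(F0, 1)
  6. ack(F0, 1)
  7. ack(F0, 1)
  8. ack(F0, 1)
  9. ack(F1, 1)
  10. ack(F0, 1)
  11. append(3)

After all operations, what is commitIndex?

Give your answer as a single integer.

Answer: 1

Derivation:
Op 1: append 1 -> log_len=1
Op 2: F0 acks idx 1 -> match: F0=1 F1=0; commitIndex=1
Op 3: F1 acks idx 1 -> match: F0=1 F1=1; commitIndex=1
Op 4: F1 acks idx 1 -> match: F0=1 F1=1; commitIndex=1
Op 5: F0 acks idx 1 -> match: F0=1 F1=1; commitIndex=1
Op 6: F0 acks idx 1 -> match: F0=1 F1=1; commitIndex=1
Op 7: F0 acks idx 1 -> match: F0=1 F1=1; commitIndex=1
Op 8: F0 acks idx 1 -> match: F0=1 F1=1; commitIndex=1
Op 9: F1 acks idx 1 -> match: F0=1 F1=1; commitIndex=1
Op 10: F0 acks idx 1 -> match: F0=1 F1=1; commitIndex=1
Op 11: append 3 -> log_len=4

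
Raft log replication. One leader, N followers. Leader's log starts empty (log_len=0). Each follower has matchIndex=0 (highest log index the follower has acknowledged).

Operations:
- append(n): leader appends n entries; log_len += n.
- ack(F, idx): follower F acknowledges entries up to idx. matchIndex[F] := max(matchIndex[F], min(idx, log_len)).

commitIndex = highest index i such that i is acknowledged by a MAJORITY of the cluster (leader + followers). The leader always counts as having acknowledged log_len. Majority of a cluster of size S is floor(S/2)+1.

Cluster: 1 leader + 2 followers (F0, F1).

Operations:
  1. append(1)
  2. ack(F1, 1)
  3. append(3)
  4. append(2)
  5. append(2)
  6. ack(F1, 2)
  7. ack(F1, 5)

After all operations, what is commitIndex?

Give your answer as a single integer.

Answer: 5

Derivation:
Op 1: append 1 -> log_len=1
Op 2: F1 acks idx 1 -> match: F0=0 F1=1; commitIndex=1
Op 3: append 3 -> log_len=4
Op 4: append 2 -> log_len=6
Op 5: append 2 -> log_len=8
Op 6: F1 acks idx 2 -> match: F0=0 F1=2; commitIndex=2
Op 7: F1 acks idx 5 -> match: F0=0 F1=5; commitIndex=5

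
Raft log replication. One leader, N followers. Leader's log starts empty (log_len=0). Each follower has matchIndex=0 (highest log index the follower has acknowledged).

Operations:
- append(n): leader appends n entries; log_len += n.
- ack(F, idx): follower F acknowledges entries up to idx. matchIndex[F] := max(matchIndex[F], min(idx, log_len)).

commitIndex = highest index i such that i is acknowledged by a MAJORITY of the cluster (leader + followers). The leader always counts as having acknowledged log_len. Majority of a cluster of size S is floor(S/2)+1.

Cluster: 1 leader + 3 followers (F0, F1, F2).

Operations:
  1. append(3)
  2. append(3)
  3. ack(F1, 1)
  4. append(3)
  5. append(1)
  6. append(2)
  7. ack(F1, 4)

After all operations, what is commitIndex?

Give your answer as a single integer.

Answer: 0

Derivation:
Op 1: append 3 -> log_len=3
Op 2: append 3 -> log_len=6
Op 3: F1 acks idx 1 -> match: F0=0 F1=1 F2=0; commitIndex=0
Op 4: append 3 -> log_len=9
Op 5: append 1 -> log_len=10
Op 6: append 2 -> log_len=12
Op 7: F1 acks idx 4 -> match: F0=0 F1=4 F2=0; commitIndex=0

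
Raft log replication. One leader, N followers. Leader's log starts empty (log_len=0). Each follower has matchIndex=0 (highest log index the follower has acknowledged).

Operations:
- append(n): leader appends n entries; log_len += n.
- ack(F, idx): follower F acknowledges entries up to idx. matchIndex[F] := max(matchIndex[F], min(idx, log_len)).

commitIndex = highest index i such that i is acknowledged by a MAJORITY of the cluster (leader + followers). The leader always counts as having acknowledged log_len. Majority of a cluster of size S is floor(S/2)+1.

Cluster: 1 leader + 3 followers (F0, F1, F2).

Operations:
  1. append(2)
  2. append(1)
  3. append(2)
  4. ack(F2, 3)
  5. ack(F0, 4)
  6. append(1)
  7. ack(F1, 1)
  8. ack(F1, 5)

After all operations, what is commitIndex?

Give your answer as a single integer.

Answer: 4

Derivation:
Op 1: append 2 -> log_len=2
Op 2: append 1 -> log_len=3
Op 3: append 2 -> log_len=5
Op 4: F2 acks idx 3 -> match: F0=0 F1=0 F2=3; commitIndex=0
Op 5: F0 acks idx 4 -> match: F0=4 F1=0 F2=3; commitIndex=3
Op 6: append 1 -> log_len=6
Op 7: F1 acks idx 1 -> match: F0=4 F1=1 F2=3; commitIndex=3
Op 8: F1 acks idx 5 -> match: F0=4 F1=5 F2=3; commitIndex=4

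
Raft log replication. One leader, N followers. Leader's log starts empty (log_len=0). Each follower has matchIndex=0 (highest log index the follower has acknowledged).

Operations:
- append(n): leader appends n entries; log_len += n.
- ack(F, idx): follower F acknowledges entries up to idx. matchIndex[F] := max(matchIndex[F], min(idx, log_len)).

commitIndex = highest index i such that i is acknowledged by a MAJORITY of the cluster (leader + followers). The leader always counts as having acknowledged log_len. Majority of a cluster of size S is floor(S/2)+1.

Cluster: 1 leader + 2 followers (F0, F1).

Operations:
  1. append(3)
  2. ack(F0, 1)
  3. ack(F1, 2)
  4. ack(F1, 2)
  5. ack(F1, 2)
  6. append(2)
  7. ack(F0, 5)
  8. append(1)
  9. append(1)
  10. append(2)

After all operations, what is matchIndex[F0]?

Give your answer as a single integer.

Op 1: append 3 -> log_len=3
Op 2: F0 acks idx 1 -> match: F0=1 F1=0; commitIndex=1
Op 3: F1 acks idx 2 -> match: F0=1 F1=2; commitIndex=2
Op 4: F1 acks idx 2 -> match: F0=1 F1=2; commitIndex=2
Op 5: F1 acks idx 2 -> match: F0=1 F1=2; commitIndex=2
Op 6: append 2 -> log_len=5
Op 7: F0 acks idx 5 -> match: F0=5 F1=2; commitIndex=5
Op 8: append 1 -> log_len=6
Op 9: append 1 -> log_len=7
Op 10: append 2 -> log_len=9

Answer: 5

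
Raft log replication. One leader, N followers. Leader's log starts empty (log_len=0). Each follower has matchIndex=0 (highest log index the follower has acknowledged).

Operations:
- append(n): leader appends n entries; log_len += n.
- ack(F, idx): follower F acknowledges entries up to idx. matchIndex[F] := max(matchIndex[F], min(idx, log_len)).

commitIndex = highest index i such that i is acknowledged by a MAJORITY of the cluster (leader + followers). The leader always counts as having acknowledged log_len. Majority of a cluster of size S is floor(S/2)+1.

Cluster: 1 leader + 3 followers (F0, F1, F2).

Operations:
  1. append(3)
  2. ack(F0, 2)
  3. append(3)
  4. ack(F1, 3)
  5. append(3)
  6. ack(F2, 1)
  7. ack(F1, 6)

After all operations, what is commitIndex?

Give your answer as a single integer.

Answer: 2

Derivation:
Op 1: append 3 -> log_len=3
Op 2: F0 acks idx 2 -> match: F0=2 F1=0 F2=0; commitIndex=0
Op 3: append 3 -> log_len=6
Op 4: F1 acks idx 3 -> match: F0=2 F1=3 F2=0; commitIndex=2
Op 5: append 3 -> log_len=9
Op 6: F2 acks idx 1 -> match: F0=2 F1=3 F2=1; commitIndex=2
Op 7: F1 acks idx 6 -> match: F0=2 F1=6 F2=1; commitIndex=2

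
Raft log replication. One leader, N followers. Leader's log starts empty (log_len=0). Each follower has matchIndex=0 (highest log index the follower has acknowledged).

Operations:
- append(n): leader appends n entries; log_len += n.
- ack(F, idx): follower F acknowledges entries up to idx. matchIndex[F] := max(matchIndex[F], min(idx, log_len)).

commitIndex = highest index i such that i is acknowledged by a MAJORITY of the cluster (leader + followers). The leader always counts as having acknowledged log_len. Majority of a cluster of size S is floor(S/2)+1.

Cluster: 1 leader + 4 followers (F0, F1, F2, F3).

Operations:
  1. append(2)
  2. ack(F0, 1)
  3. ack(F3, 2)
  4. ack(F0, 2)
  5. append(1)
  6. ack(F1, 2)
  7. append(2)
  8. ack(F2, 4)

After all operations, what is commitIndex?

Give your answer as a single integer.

Answer: 2

Derivation:
Op 1: append 2 -> log_len=2
Op 2: F0 acks idx 1 -> match: F0=1 F1=0 F2=0 F3=0; commitIndex=0
Op 3: F3 acks idx 2 -> match: F0=1 F1=0 F2=0 F3=2; commitIndex=1
Op 4: F0 acks idx 2 -> match: F0=2 F1=0 F2=0 F3=2; commitIndex=2
Op 5: append 1 -> log_len=3
Op 6: F1 acks idx 2 -> match: F0=2 F1=2 F2=0 F3=2; commitIndex=2
Op 7: append 2 -> log_len=5
Op 8: F2 acks idx 4 -> match: F0=2 F1=2 F2=4 F3=2; commitIndex=2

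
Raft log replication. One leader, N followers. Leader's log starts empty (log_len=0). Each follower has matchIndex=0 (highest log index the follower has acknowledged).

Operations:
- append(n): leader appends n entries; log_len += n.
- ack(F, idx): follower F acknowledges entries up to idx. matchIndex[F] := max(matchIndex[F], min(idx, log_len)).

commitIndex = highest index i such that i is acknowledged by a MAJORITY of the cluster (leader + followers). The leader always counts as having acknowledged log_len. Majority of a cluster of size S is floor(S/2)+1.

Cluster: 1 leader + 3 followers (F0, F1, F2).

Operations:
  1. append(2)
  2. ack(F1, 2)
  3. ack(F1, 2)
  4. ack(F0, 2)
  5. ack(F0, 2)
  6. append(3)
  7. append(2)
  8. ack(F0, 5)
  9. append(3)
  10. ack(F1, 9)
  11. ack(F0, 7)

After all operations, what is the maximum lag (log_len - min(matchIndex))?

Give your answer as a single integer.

Answer: 10

Derivation:
Op 1: append 2 -> log_len=2
Op 2: F1 acks idx 2 -> match: F0=0 F1=2 F2=0; commitIndex=0
Op 3: F1 acks idx 2 -> match: F0=0 F1=2 F2=0; commitIndex=0
Op 4: F0 acks idx 2 -> match: F0=2 F1=2 F2=0; commitIndex=2
Op 5: F0 acks idx 2 -> match: F0=2 F1=2 F2=0; commitIndex=2
Op 6: append 3 -> log_len=5
Op 7: append 2 -> log_len=7
Op 8: F0 acks idx 5 -> match: F0=5 F1=2 F2=0; commitIndex=2
Op 9: append 3 -> log_len=10
Op 10: F1 acks idx 9 -> match: F0=5 F1=9 F2=0; commitIndex=5
Op 11: F0 acks idx 7 -> match: F0=7 F1=9 F2=0; commitIndex=7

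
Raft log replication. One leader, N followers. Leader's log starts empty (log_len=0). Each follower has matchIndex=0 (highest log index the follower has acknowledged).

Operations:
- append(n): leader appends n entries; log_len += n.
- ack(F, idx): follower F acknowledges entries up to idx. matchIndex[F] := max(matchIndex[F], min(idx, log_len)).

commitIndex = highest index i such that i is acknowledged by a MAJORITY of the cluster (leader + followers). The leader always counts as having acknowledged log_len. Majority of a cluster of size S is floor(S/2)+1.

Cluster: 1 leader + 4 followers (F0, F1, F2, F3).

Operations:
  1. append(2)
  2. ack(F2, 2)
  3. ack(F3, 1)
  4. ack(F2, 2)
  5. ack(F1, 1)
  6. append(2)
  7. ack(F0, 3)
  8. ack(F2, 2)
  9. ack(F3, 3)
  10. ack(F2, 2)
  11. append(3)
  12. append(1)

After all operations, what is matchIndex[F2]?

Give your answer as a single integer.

Answer: 2

Derivation:
Op 1: append 2 -> log_len=2
Op 2: F2 acks idx 2 -> match: F0=0 F1=0 F2=2 F3=0; commitIndex=0
Op 3: F3 acks idx 1 -> match: F0=0 F1=0 F2=2 F3=1; commitIndex=1
Op 4: F2 acks idx 2 -> match: F0=0 F1=0 F2=2 F3=1; commitIndex=1
Op 5: F1 acks idx 1 -> match: F0=0 F1=1 F2=2 F3=1; commitIndex=1
Op 6: append 2 -> log_len=4
Op 7: F0 acks idx 3 -> match: F0=3 F1=1 F2=2 F3=1; commitIndex=2
Op 8: F2 acks idx 2 -> match: F0=3 F1=1 F2=2 F3=1; commitIndex=2
Op 9: F3 acks idx 3 -> match: F0=3 F1=1 F2=2 F3=3; commitIndex=3
Op 10: F2 acks idx 2 -> match: F0=3 F1=1 F2=2 F3=3; commitIndex=3
Op 11: append 3 -> log_len=7
Op 12: append 1 -> log_len=8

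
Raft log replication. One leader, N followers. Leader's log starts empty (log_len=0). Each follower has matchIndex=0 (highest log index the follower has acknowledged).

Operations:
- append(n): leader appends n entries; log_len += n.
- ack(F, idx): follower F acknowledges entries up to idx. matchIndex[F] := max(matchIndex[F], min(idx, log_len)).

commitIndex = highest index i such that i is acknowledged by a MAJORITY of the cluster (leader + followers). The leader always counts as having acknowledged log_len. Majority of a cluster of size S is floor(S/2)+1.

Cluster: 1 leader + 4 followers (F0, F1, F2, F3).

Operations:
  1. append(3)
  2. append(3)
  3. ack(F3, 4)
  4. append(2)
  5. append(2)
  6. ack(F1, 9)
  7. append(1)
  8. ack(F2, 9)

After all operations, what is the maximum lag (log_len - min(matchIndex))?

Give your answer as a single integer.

Op 1: append 3 -> log_len=3
Op 2: append 3 -> log_len=6
Op 3: F3 acks idx 4 -> match: F0=0 F1=0 F2=0 F3=4; commitIndex=0
Op 4: append 2 -> log_len=8
Op 5: append 2 -> log_len=10
Op 6: F1 acks idx 9 -> match: F0=0 F1=9 F2=0 F3=4; commitIndex=4
Op 7: append 1 -> log_len=11
Op 8: F2 acks idx 9 -> match: F0=0 F1=9 F2=9 F3=4; commitIndex=9

Answer: 11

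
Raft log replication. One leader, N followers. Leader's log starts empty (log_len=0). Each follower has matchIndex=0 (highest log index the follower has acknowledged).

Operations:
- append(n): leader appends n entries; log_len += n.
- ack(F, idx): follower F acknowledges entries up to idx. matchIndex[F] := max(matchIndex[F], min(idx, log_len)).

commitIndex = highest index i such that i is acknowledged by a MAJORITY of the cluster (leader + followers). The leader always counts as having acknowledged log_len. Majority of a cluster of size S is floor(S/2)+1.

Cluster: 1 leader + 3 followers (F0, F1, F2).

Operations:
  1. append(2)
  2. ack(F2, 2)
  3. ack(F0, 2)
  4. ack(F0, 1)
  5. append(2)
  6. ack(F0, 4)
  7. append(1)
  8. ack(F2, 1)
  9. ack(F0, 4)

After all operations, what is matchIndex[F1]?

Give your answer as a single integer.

Answer: 0

Derivation:
Op 1: append 2 -> log_len=2
Op 2: F2 acks idx 2 -> match: F0=0 F1=0 F2=2; commitIndex=0
Op 3: F0 acks idx 2 -> match: F0=2 F1=0 F2=2; commitIndex=2
Op 4: F0 acks idx 1 -> match: F0=2 F1=0 F2=2; commitIndex=2
Op 5: append 2 -> log_len=4
Op 6: F0 acks idx 4 -> match: F0=4 F1=0 F2=2; commitIndex=2
Op 7: append 1 -> log_len=5
Op 8: F2 acks idx 1 -> match: F0=4 F1=0 F2=2; commitIndex=2
Op 9: F0 acks idx 4 -> match: F0=4 F1=0 F2=2; commitIndex=2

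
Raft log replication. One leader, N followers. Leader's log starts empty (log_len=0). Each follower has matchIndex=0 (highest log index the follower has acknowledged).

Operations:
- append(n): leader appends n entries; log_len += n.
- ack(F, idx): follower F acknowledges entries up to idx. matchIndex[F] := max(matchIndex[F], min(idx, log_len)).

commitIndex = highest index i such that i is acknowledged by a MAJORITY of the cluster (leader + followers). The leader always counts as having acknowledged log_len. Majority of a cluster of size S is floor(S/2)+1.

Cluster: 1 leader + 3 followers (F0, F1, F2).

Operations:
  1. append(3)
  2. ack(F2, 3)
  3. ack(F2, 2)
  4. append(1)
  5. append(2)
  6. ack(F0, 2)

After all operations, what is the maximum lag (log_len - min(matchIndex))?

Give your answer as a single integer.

Answer: 6

Derivation:
Op 1: append 3 -> log_len=3
Op 2: F2 acks idx 3 -> match: F0=0 F1=0 F2=3; commitIndex=0
Op 3: F2 acks idx 2 -> match: F0=0 F1=0 F2=3; commitIndex=0
Op 4: append 1 -> log_len=4
Op 5: append 2 -> log_len=6
Op 6: F0 acks idx 2 -> match: F0=2 F1=0 F2=3; commitIndex=2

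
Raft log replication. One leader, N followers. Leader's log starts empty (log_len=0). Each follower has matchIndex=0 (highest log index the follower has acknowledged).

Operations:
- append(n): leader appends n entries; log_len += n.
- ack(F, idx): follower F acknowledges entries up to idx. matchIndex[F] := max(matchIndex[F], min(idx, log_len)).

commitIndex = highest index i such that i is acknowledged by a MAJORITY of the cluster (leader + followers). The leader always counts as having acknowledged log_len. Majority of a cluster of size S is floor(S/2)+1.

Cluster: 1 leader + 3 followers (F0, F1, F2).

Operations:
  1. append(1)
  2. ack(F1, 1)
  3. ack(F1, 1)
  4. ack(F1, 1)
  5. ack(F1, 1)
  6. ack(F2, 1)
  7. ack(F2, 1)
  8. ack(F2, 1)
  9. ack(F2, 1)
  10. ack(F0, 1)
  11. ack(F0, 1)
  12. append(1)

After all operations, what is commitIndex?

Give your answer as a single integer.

Op 1: append 1 -> log_len=1
Op 2: F1 acks idx 1 -> match: F0=0 F1=1 F2=0; commitIndex=0
Op 3: F1 acks idx 1 -> match: F0=0 F1=1 F2=0; commitIndex=0
Op 4: F1 acks idx 1 -> match: F0=0 F1=1 F2=0; commitIndex=0
Op 5: F1 acks idx 1 -> match: F0=0 F1=1 F2=0; commitIndex=0
Op 6: F2 acks idx 1 -> match: F0=0 F1=1 F2=1; commitIndex=1
Op 7: F2 acks idx 1 -> match: F0=0 F1=1 F2=1; commitIndex=1
Op 8: F2 acks idx 1 -> match: F0=0 F1=1 F2=1; commitIndex=1
Op 9: F2 acks idx 1 -> match: F0=0 F1=1 F2=1; commitIndex=1
Op 10: F0 acks idx 1 -> match: F0=1 F1=1 F2=1; commitIndex=1
Op 11: F0 acks idx 1 -> match: F0=1 F1=1 F2=1; commitIndex=1
Op 12: append 1 -> log_len=2

Answer: 1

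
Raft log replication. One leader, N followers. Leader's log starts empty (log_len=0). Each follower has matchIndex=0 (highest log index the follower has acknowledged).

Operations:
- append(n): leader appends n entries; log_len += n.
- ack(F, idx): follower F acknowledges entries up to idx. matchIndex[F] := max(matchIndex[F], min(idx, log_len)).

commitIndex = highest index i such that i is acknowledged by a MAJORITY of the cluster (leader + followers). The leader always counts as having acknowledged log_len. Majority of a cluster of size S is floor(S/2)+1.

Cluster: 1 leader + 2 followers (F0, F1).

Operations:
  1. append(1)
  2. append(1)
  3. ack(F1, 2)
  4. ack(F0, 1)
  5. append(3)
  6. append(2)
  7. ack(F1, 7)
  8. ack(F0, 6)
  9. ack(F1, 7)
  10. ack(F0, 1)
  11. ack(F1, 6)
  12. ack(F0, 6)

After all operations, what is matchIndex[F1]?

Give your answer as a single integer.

Op 1: append 1 -> log_len=1
Op 2: append 1 -> log_len=2
Op 3: F1 acks idx 2 -> match: F0=0 F1=2; commitIndex=2
Op 4: F0 acks idx 1 -> match: F0=1 F1=2; commitIndex=2
Op 5: append 3 -> log_len=5
Op 6: append 2 -> log_len=7
Op 7: F1 acks idx 7 -> match: F0=1 F1=7; commitIndex=7
Op 8: F0 acks idx 6 -> match: F0=6 F1=7; commitIndex=7
Op 9: F1 acks idx 7 -> match: F0=6 F1=7; commitIndex=7
Op 10: F0 acks idx 1 -> match: F0=6 F1=7; commitIndex=7
Op 11: F1 acks idx 6 -> match: F0=6 F1=7; commitIndex=7
Op 12: F0 acks idx 6 -> match: F0=6 F1=7; commitIndex=7

Answer: 7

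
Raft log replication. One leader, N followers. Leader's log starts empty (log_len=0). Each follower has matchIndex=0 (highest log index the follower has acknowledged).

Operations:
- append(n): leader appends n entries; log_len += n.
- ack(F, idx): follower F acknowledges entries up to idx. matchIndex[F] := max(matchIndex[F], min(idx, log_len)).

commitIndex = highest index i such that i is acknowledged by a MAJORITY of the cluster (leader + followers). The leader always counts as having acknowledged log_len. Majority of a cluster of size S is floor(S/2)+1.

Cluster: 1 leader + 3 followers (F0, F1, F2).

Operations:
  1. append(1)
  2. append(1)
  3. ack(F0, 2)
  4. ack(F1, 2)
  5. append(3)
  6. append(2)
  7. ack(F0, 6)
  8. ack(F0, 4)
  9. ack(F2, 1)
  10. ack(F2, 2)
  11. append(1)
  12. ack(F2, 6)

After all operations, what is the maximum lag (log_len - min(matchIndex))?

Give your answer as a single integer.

Op 1: append 1 -> log_len=1
Op 2: append 1 -> log_len=2
Op 3: F0 acks idx 2 -> match: F0=2 F1=0 F2=0; commitIndex=0
Op 4: F1 acks idx 2 -> match: F0=2 F1=2 F2=0; commitIndex=2
Op 5: append 3 -> log_len=5
Op 6: append 2 -> log_len=7
Op 7: F0 acks idx 6 -> match: F0=6 F1=2 F2=0; commitIndex=2
Op 8: F0 acks idx 4 -> match: F0=6 F1=2 F2=0; commitIndex=2
Op 9: F2 acks idx 1 -> match: F0=6 F1=2 F2=1; commitIndex=2
Op 10: F2 acks idx 2 -> match: F0=6 F1=2 F2=2; commitIndex=2
Op 11: append 1 -> log_len=8
Op 12: F2 acks idx 6 -> match: F0=6 F1=2 F2=6; commitIndex=6

Answer: 6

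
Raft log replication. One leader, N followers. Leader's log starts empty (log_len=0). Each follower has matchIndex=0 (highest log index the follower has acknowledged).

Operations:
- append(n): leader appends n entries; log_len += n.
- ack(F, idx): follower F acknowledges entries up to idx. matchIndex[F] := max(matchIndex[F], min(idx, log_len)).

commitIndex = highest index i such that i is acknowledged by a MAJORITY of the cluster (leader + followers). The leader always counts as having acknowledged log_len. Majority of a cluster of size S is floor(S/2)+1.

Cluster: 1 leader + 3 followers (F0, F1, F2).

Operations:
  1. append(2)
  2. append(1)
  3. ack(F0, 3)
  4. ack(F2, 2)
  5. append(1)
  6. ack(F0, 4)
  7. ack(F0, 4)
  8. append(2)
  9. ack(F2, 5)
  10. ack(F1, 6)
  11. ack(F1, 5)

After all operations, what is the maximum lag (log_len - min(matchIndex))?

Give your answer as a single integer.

Op 1: append 2 -> log_len=2
Op 2: append 1 -> log_len=3
Op 3: F0 acks idx 3 -> match: F0=3 F1=0 F2=0; commitIndex=0
Op 4: F2 acks idx 2 -> match: F0=3 F1=0 F2=2; commitIndex=2
Op 5: append 1 -> log_len=4
Op 6: F0 acks idx 4 -> match: F0=4 F1=0 F2=2; commitIndex=2
Op 7: F0 acks idx 4 -> match: F0=4 F1=0 F2=2; commitIndex=2
Op 8: append 2 -> log_len=6
Op 9: F2 acks idx 5 -> match: F0=4 F1=0 F2=5; commitIndex=4
Op 10: F1 acks idx 6 -> match: F0=4 F1=6 F2=5; commitIndex=5
Op 11: F1 acks idx 5 -> match: F0=4 F1=6 F2=5; commitIndex=5

Answer: 2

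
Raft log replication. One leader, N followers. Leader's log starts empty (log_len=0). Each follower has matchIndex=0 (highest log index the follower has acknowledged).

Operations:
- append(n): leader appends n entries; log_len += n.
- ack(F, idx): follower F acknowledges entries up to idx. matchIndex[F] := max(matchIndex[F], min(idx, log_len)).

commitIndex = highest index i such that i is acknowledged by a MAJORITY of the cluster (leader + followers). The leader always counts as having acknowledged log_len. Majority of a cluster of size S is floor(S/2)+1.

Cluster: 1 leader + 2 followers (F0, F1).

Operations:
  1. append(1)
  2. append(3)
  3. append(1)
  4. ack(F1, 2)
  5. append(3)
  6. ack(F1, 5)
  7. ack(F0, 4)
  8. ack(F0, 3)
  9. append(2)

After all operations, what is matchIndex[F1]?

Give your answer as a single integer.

Answer: 5

Derivation:
Op 1: append 1 -> log_len=1
Op 2: append 3 -> log_len=4
Op 3: append 1 -> log_len=5
Op 4: F1 acks idx 2 -> match: F0=0 F1=2; commitIndex=2
Op 5: append 3 -> log_len=8
Op 6: F1 acks idx 5 -> match: F0=0 F1=5; commitIndex=5
Op 7: F0 acks idx 4 -> match: F0=4 F1=5; commitIndex=5
Op 8: F0 acks idx 3 -> match: F0=4 F1=5; commitIndex=5
Op 9: append 2 -> log_len=10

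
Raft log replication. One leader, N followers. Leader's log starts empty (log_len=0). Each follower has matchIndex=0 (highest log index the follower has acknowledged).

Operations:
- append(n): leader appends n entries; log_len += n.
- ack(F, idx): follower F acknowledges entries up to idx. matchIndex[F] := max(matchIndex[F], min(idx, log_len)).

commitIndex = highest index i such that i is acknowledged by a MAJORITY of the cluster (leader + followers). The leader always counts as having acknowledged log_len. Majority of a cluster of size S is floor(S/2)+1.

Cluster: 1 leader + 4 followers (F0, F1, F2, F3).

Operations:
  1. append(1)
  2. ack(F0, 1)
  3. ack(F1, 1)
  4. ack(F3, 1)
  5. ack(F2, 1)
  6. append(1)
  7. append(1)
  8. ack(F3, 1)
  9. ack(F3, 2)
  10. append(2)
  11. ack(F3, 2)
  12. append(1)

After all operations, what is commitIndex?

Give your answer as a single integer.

Answer: 1

Derivation:
Op 1: append 1 -> log_len=1
Op 2: F0 acks idx 1 -> match: F0=1 F1=0 F2=0 F3=0; commitIndex=0
Op 3: F1 acks idx 1 -> match: F0=1 F1=1 F2=0 F3=0; commitIndex=1
Op 4: F3 acks idx 1 -> match: F0=1 F1=1 F2=0 F3=1; commitIndex=1
Op 5: F2 acks idx 1 -> match: F0=1 F1=1 F2=1 F3=1; commitIndex=1
Op 6: append 1 -> log_len=2
Op 7: append 1 -> log_len=3
Op 8: F3 acks idx 1 -> match: F0=1 F1=1 F2=1 F3=1; commitIndex=1
Op 9: F3 acks idx 2 -> match: F0=1 F1=1 F2=1 F3=2; commitIndex=1
Op 10: append 2 -> log_len=5
Op 11: F3 acks idx 2 -> match: F0=1 F1=1 F2=1 F3=2; commitIndex=1
Op 12: append 1 -> log_len=6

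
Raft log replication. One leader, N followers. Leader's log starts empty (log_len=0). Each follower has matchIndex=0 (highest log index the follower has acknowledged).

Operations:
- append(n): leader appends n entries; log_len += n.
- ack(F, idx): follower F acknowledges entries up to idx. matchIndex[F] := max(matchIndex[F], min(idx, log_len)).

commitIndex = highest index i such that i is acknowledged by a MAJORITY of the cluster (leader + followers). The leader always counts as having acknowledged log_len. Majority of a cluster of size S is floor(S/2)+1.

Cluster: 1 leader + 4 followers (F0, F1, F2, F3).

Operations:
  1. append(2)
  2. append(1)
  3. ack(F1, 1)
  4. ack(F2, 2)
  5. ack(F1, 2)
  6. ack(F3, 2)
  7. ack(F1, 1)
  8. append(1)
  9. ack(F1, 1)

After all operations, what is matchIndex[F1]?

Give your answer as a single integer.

Answer: 2

Derivation:
Op 1: append 2 -> log_len=2
Op 2: append 1 -> log_len=3
Op 3: F1 acks idx 1 -> match: F0=0 F1=1 F2=0 F3=0; commitIndex=0
Op 4: F2 acks idx 2 -> match: F0=0 F1=1 F2=2 F3=0; commitIndex=1
Op 5: F1 acks idx 2 -> match: F0=0 F1=2 F2=2 F3=0; commitIndex=2
Op 6: F3 acks idx 2 -> match: F0=0 F1=2 F2=2 F3=2; commitIndex=2
Op 7: F1 acks idx 1 -> match: F0=0 F1=2 F2=2 F3=2; commitIndex=2
Op 8: append 1 -> log_len=4
Op 9: F1 acks idx 1 -> match: F0=0 F1=2 F2=2 F3=2; commitIndex=2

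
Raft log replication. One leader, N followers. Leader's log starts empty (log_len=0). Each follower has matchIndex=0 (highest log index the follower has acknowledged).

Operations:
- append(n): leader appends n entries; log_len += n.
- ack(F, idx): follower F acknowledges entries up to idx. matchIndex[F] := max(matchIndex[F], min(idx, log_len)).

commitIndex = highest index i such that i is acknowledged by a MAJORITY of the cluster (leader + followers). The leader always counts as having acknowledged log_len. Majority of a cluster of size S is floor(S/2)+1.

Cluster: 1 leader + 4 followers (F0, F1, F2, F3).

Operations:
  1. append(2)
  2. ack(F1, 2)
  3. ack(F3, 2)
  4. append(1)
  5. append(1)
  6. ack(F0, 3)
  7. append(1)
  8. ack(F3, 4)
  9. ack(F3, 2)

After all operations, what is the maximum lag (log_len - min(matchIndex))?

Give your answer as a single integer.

Op 1: append 2 -> log_len=2
Op 2: F1 acks idx 2 -> match: F0=0 F1=2 F2=0 F3=0; commitIndex=0
Op 3: F3 acks idx 2 -> match: F0=0 F1=2 F2=0 F3=2; commitIndex=2
Op 4: append 1 -> log_len=3
Op 5: append 1 -> log_len=4
Op 6: F0 acks idx 3 -> match: F0=3 F1=2 F2=0 F3=2; commitIndex=2
Op 7: append 1 -> log_len=5
Op 8: F3 acks idx 4 -> match: F0=3 F1=2 F2=0 F3=4; commitIndex=3
Op 9: F3 acks idx 2 -> match: F0=3 F1=2 F2=0 F3=4; commitIndex=3

Answer: 5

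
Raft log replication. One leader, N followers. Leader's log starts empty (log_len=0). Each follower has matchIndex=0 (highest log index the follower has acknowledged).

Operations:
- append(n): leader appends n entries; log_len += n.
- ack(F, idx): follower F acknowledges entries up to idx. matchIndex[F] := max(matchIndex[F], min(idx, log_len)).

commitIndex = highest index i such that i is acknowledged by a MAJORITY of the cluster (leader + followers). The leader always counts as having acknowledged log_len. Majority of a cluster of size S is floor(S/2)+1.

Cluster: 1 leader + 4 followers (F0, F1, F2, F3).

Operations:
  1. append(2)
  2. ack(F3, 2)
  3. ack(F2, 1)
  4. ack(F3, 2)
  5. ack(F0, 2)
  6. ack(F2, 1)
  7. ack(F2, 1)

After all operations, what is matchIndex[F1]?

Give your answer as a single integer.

Answer: 0

Derivation:
Op 1: append 2 -> log_len=2
Op 2: F3 acks idx 2 -> match: F0=0 F1=0 F2=0 F3=2; commitIndex=0
Op 3: F2 acks idx 1 -> match: F0=0 F1=0 F2=1 F3=2; commitIndex=1
Op 4: F3 acks idx 2 -> match: F0=0 F1=0 F2=1 F3=2; commitIndex=1
Op 5: F0 acks idx 2 -> match: F0=2 F1=0 F2=1 F3=2; commitIndex=2
Op 6: F2 acks idx 1 -> match: F0=2 F1=0 F2=1 F3=2; commitIndex=2
Op 7: F2 acks idx 1 -> match: F0=2 F1=0 F2=1 F3=2; commitIndex=2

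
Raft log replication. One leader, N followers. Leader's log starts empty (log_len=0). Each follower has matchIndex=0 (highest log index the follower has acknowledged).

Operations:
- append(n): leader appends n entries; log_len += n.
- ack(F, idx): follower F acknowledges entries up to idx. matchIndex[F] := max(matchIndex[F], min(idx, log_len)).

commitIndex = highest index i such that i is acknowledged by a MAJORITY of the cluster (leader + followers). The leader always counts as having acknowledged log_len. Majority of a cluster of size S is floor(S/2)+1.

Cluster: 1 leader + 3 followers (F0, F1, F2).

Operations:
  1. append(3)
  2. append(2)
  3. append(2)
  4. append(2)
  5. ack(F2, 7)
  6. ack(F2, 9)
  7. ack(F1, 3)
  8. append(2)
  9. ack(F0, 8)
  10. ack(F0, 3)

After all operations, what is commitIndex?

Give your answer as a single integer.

Op 1: append 3 -> log_len=3
Op 2: append 2 -> log_len=5
Op 3: append 2 -> log_len=7
Op 4: append 2 -> log_len=9
Op 5: F2 acks idx 7 -> match: F0=0 F1=0 F2=7; commitIndex=0
Op 6: F2 acks idx 9 -> match: F0=0 F1=0 F2=9; commitIndex=0
Op 7: F1 acks idx 3 -> match: F0=0 F1=3 F2=9; commitIndex=3
Op 8: append 2 -> log_len=11
Op 9: F0 acks idx 8 -> match: F0=8 F1=3 F2=9; commitIndex=8
Op 10: F0 acks idx 3 -> match: F0=8 F1=3 F2=9; commitIndex=8

Answer: 8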